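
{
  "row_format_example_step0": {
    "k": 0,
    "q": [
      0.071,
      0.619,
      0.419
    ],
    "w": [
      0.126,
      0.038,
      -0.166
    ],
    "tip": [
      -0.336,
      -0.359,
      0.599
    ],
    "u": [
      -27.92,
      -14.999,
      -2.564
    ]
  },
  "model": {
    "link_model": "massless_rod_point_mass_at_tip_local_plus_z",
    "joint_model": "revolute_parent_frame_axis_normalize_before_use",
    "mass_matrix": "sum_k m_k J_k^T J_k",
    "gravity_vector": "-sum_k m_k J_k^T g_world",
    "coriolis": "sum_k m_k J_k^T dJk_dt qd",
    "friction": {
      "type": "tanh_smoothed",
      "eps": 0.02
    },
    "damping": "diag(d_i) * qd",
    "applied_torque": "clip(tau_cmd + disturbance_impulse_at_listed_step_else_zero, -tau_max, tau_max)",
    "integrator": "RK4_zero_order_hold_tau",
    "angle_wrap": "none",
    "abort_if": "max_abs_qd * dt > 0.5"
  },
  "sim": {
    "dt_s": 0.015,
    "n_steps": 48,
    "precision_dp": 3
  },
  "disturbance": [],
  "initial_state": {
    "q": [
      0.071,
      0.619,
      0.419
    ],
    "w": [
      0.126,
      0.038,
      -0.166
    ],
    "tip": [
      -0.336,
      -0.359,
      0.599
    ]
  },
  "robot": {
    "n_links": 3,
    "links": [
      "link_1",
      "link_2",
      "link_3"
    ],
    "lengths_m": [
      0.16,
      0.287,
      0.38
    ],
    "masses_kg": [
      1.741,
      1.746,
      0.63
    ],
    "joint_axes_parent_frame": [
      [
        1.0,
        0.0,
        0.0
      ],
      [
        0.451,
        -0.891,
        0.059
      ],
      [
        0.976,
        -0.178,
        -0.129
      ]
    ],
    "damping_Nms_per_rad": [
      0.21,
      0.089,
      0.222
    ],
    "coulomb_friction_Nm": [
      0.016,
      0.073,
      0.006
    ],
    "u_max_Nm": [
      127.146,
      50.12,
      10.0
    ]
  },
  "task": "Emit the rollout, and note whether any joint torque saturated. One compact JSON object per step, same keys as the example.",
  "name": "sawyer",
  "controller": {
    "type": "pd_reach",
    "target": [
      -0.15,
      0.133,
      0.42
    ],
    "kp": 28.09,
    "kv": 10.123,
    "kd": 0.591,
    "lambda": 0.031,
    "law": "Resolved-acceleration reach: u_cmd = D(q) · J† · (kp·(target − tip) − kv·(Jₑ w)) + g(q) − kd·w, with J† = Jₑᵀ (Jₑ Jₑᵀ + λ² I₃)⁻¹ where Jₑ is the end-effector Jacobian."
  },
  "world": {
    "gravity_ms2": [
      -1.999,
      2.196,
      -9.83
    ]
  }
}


{"k":1,"q":[0.065,0.62,0.428],"w":[-0.895,0.034,1.403],"tip":[-0.335,-0.358,0.598],"u":[-23.198,-13.638,-3.25]}
{"k":2,"q":[0.046,0.62,0.456],"w":[-1.643,0.055,2.282],"tip":[-0.334,-0.354,0.597],"u":[-18.496,-12.178,-3.359]}
{"k":3,"q":[0.018,0.621,0.494],"w":[-2.174,0.08,2.707],"tip":[-0.333,-0.346,0.597],"u":[-14.136,-10.732,-3.145]}
{"k":4,"q":[-0.018,0.623,0.535],"w":[-2.539,0.096,2.849],"tip":[-0.331,-0.336,0.597],"u":[-10.283,-9.371,-2.774]}
{"k":5,"q":[-0.058,0.624,0.578],"w":[-2.779,0.1,2.826],"tip":[-0.328,-0.323,0.598],"u":[-6.972,-8.129,-2.348]}
{"k":6,"q":[-0.1,0.625,0.619],"w":[-2.924,0.09,2.716],"tip":[-0.326,-0.308,0.599],"u":[-4.167,-7.012,-1.925]}
{"k":7,"q":[-0.145,0.627,0.659],"w":[-3.0,0.067,2.566],"tip":[-0.323,-0.292,0.601],"u":[-1.805,-6.018,-1.535]}
{"k":8,"q":[-0.19,0.627,0.696],"w":[-3.024,0.036,2.402],"tip":[-0.32,-0.274,0.604],"u":[0.184,-5.139,-1.191]}
{"k":9,"q":[-0.235,0.628,0.731],"w":[-3.01,0.0,2.239],"tip":[-0.317,-0.256,0.607],"u":[1.861,-4.369,-0.895]}
{"k":10,"q":[-0.28,0.627,0.763],"w":[-2.97,-0.033,2.083],"tip":[-0.314,-0.237,0.609],"u":[3.283,-3.709,-0.644]}
{"k":11,"q":[-0.324,0.627,0.794],"w":[-2.911,-0.065,1.94],"tip":[-0.311,-0.218,0.612],"u":[4.491,-3.134,-0.436]}
{"k":12,"q":[-0.367,0.626,0.822],"w":[-2.836,-0.098,1.811],"tip":[-0.308,-0.198,0.614],"u":[5.522,-2.629,-0.267]}
{"k":13,"q":[-0.409,0.624,0.848],"w":[-2.752,-0.129,1.697],"tip":[-0.305,-0.179,0.616],"u":[6.405,-2.187,-0.13]}
{"k":14,"q":[-0.45,0.622,0.873],"w":[-2.661,-0.157,1.596],"tip":[-0.302,-0.16,0.618],"u":[7.165,-1.8,-0.02]}
{"k":15,"q":[-0.489,0.619,0.896],"w":[-2.565,-0.182,1.507],"tip":[-0.299,-0.141,0.619],"u":[7.821,-1.461,0.067]}
{"k":16,"q":[-0.527,0.616,0.918],"w":[-2.468,-0.203,1.427],"tip":[-0.296,-0.123,0.62],"u":[8.389,-1.165,0.135]}
{"k":17,"q":[-0.563,0.613,0.939],"w":[-2.371,-0.221,1.357],"tip":[-0.293,-0.105,0.62],"u":[8.882,-0.906,0.186]}
{"k":18,"q":[-0.598,0.61,0.958],"w":[-2.275,-0.234,1.295],"tip":[-0.29,-0.088,0.62],"u":[9.311,-0.678,0.225]}
{"k":19,"q":[-0.631,0.606,0.977],"w":[-2.18,-0.244,1.24],"tip":[-0.287,-0.071,0.62],"u":[9.685,-0.479,0.253]}
{"k":20,"q":[-0.663,0.602,0.996],"w":[-2.088,-0.251,1.191],"tip":[-0.284,-0.055,0.619],"u":[10.011,-0.304,0.271]}
{"k":21,"q":[-0.694,0.599,1.013],"w":[-1.998,-0.256,1.147],"tip":[-0.281,-0.04,0.618],"u":[10.296,-0.149,0.282]}
{"k":22,"q":[-0.723,0.595,1.03],"w":[-1.912,-0.258,1.108],"tip":[-0.278,-0.025,0.616],"u":[10.546,-0.013,0.287]}
{"k":23,"q":[-0.751,0.591,1.046],"w":[-1.828,-0.257,1.073],"tip":[-0.276,-0.011,0.614],"u":[10.764,0.108,0.287]}
{"k":24,"q":[-0.778,0.587,1.062],"w":[-1.748,-0.256,1.041],"tip":[-0.273,0.002,0.612],"u":[10.956,0.216,0.283]}
{"k":25,"q":[-0.804,0.583,1.078],"w":[-1.671,-0.252,1.012],"tip":[-0.27,0.014,0.61],"u":[11.123,0.312,0.276]}
{"k":26,"q":[-0.828,0.579,1.093],"w":[-1.598,-0.248,0.986],"tip":[-0.268,0.026,0.607],"u":[11.27,0.399,0.266]}
{"k":27,"q":[-0.851,0.576,1.107],"w":[-1.527,-0.243,0.962],"tip":[-0.265,0.038,0.604],"u":[11.399,0.476,0.254]}
{"k":28,"q":[-0.874,0.572,1.121],"w":[-1.46,-0.237,0.94],"tip":[-0.263,0.048,0.602],"u":[11.512,0.547,0.24]}
{"k":29,"q":[-0.895,0.569,1.135],"w":[-1.395,-0.23,0.919],"tip":[-0.261,0.058,0.598],"u":[11.61,0.611,0.225]}
{"k":30,"q":[-0.916,0.565,1.149],"w":[-1.334,-0.224,0.9],"tip":[-0.259,0.067,0.595],"u":[11.696,0.669,0.209]}
{"k":31,"q":[-0.935,0.562,1.162],"w":[-1.275,-0.217,0.882],"tip":[-0.256,0.076,0.592],"u":[11.772,0.722,0.193]}
{"k":32,"q":[-0.954,0.559,1.175],"w":[-1.219,-0.21,0.865],"tip":[-0.254,0.084,0.589],"u":[11.837,0.771,0.176]}
{"k":33,"q":[-0.972,0.556,1.188],"w":[-1.165,-0.203,0.849],"tip":[-0.252,0.092,0.585],"u":[11.894,0.817,0.158]}
{"k":34,"q":[-0.989,0.553,1.201],"w":[-1.114,-0.196,0.834],"tip":[-0.25,0.099,0.582],"u":[11.944,0.859,0.141]}
{"k":35,"q":[-1.005,0.55,1.213],"w":[-1.064,-0.19,0.819],"tip":[-0.248,0.106,0.579],"u":[11.987,0.898,0.123]}
{"k":36,"q":[-1.021,0.547,1.225],"w":[-1.018,-0.183,0.805],"tip":[-0.246,0.112,0.575],"u":[12.024,0.934,0.105]}
{"k":37,"q":[-1.036,0.544,1.237],"w":[-0.973,-0.177,0.791],"tip":[-0.245,0.118,0.572],"u":[12.056,0.968,0.088]}
{"k":38,"q":[-1.05,0.542,1.249],"w":[-0.93,-0.171,0.778],"tip":[-0.243,0.124,0.569],"u":[12.083,1.0,0.07]}
{"k":39,"q":[-1.064,0.539,1.261],"w":[-0.889,-0.165,0.765],"tip":[-0.241,0.129,0.565],"u":[12.106,1.03,0.052]}
{"k":40,"q":[-1.077,0.537,1.272],"w":[-0.849,-0.16,0.753],"tip":[-0.239,0.133,0.562],"u":[12.125,1.058,0.035]}
{"k":41,"q":[-1.089,0.534,1.283],"w":[-0.812,-0.155,0.74],"tip":[-0.238,0.138,0.559],"u":[12.142,1.085,0.018]}
{"k":42,"q":[-1.101,0.532,1.294],"w":[-0.775,-0.15,0.728],"tip":[-0.236,0.142,0.555],"u":[12.155,1.11,0.001]}
{"k":43,"q":[-1.112,0.53,1.305],"w":[-0.741,-0.146,0.716],"tip":[-0.234,0.146,0.552],"u":[12.166,1.133,-0.016]}
{"k":44,"q":[-1.123,0.528,1.316],"w":[-0.708,-0.142,0.704],"tip":[-0.233,0.149,0.549],"u":[12.174,1.155,-0.032]}
{"k":45,"q":[-1.134,0.526,1.326],"w":[-0.676,-0.138,0.693],"tip":[-0.231,0.152,0.546],"u":[12.18,1.176,-0.049]}
{"k":46,"q":[-1.144,0.524,1.337],"w":[-0.645,-0.134,0.682],"tip":[-0.23,0.155,0.543],"u":[12.185,1.196,-0.065]}
{"k":47,"q":[-1.153,0.522,1.347],"w":[-0.616,-0.131,0.67],"tip":[-0.229,0.158,0.54],"u":[12.188,1.215,-0.081]}
{"k":48,"q":[-1.162,0.52,1.357],"w":[-0.588,-0.128,0.659],"tip":[-0.227,0.16,0.537]}
{"summary": "any joint saturated: no"}


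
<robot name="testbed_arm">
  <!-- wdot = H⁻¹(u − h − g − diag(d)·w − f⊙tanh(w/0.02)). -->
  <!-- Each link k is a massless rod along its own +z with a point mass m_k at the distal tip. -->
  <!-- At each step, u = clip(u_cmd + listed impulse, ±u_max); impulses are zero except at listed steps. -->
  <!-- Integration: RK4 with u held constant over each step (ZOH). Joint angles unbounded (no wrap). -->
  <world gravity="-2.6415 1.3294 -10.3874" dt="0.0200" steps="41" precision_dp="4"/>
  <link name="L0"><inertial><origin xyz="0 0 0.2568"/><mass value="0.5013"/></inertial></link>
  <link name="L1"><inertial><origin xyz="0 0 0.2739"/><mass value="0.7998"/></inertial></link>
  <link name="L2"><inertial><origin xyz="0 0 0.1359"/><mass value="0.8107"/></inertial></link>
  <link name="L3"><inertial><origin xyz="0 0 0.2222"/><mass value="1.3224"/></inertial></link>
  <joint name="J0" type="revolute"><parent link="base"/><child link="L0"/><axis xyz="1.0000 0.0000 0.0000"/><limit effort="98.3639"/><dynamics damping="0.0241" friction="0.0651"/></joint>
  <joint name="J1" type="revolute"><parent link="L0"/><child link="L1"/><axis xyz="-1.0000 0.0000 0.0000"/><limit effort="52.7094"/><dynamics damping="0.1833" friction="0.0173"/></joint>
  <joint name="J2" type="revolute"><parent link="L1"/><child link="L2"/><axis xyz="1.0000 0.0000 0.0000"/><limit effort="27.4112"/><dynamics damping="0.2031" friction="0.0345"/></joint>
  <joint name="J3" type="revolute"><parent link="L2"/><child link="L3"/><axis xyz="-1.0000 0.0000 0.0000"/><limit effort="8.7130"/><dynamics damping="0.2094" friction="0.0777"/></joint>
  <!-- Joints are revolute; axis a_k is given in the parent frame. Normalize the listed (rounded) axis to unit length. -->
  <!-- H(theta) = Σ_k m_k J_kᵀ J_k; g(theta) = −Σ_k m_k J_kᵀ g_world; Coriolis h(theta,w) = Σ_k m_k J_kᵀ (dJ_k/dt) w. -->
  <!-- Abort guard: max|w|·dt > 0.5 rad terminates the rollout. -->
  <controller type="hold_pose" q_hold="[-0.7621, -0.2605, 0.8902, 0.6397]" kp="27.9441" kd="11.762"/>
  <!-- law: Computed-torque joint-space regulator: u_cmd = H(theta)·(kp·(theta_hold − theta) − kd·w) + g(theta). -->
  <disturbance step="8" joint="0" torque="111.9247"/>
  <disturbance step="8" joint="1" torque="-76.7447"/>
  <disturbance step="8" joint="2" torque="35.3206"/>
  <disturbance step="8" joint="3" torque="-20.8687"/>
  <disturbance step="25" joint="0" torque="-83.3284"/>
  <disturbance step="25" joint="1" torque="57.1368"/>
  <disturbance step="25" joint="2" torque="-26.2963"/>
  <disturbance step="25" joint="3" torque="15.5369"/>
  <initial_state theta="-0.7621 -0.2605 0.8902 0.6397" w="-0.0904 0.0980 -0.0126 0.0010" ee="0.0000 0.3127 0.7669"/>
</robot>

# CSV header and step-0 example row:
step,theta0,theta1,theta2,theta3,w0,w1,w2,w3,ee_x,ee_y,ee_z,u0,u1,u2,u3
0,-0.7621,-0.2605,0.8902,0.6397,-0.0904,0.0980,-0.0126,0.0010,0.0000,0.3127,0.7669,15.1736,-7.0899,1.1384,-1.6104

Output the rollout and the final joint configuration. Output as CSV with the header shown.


step,theta0,theta1,theta2,theta3,w0,w1,w2,w3,ee_x,ee_y,ee_z,u0,u1,u2,u3
1,-0.7635,-0.2583,0.8906,0.6404,-0.0827,0.0426,-0.0558,-0.0327,0.0000,0.3150,0.7662,14.6980,-6.7850,1.0095,-1.5287
2,-0.7643,-0.2564,0.8911,0.6411,-0.0708,0.0098,-0.0848,-0.0623,0.0000,0.3168,0.7656,14.3054,-6.5356,0.9041,-1.4617
3,-0.7649,-0.2550,0.8914,0.6416,-0.0583,-0.0096,-0.0940,-0.0724,0.0000,0.3181,0.7652,13.9831,-6.3301,0.8162,-1.4070
4,-0.7653,-0.2538,0.8916,0.6420,-0.0543,-0.0362,-0.1073,-0.0816,0.0000,0.3191,0.7649,13.7220,-6.1611,0.7432,-1.3620
5,-0.7655,-0.2530,0.8917,0.6423,-0.0496,-0.0535,-0.1122,-0.0853,0.0000,0.3198,0.7647,13.5077,-6.0217,0.6823,-1.3250
6,-0.7657,-0.2524,0.8918,0.6426,-0.0444,-0.0639,-0.1123,-0.0862,0.0000,0.3202,0.7645,13.3308,-5.9064,0.6316,-1.2945
7,-0.7657,-0.2520,0.8919,0.6428,-0.0397,-0.0707,-0.1109,-0.0865,0.0000,0.3205,0.7645,13.1847,-5.8108,0.5894,-1.2692
8,-0.7656,-0.2518,0.8920,0.6431,-0.0357,-0.0754,-0.1093,-0.0868,0.0000,0.3206,0.7644,98.3639,-52.7094,27.4112,-8.7130
9,-0.6452,-0.0306,1.1161,0.8034,10.6605,18.6981,15.8234,10.3509,0.0000,0.3131,0.7603,-8.8790,5.6752,-5.4433,0.9432
10,-0.4957,0.2130,1.2710,0.8910,5.4207,8.1704,3.5127,1.5225,0.0000,0.2997,0.7591,-5.9146,3.1871,-3.9671,0.7154
11,-0.4146,0.3269,1.3078,0.9066,3.0267,3.9207,0.7589,0.2965,0.0000,0.2897,0.7612,-2.9486,1.2436,-3.0941,0.3360
12,-0.3685,0.3816,1.3127,0.9098,1.7115,1.8237,-0.1196,0.0373,0.0000,0.2824,0.7638,-0.4440,-0.2828,-2.4366,0.0002
13,-0.3430,0.4053,1.3072,0.9108,0.9050,0.6733,-0.3939,0.0108,0.0000,0.2772,0.7664,1.6648,-1.5186,-1.9214,-0.2880
14,-0.3304,0.4117,1.2983,0.9107,0.3788,-0.0019,-0.4754,0.0116,0.0000,0.2738,0.7686,3.4327,-2.5258,-1.5020,-0.5293
15,-0.3261,0.4081,1.2884,0.9099,0.0489,-0.3615,-0.4859,-0.0283,0.0000,0.2716,0.7705,4.9100,-3.3532,-1.1596,-0.7274
16,-0.3271,0.3992,1.2790,0.9092,-0.1244,-0.4829,-0.4724,-0.1155,0.0000,0.2706,0.7719,6.1175,-4.0276,-0.8787,-0.8907
17,-0.3309,0.3886,1.2703,0.9075,-0.2572,-0.5834,-0.4081,-0.0661,0.0000,0.2704,0.7729,7.1157,-4.5777,-0.6484,-1.0371
18,-0.3368,0.3766,1.2626,0.9062,-0.3433,-0.6277,-0.3623,-0.0587,0.0000,0.2708,0.7736,7.9472,-5.0246,-0.4584,-1.1546
19,-0.3442,0.3640,1.2557,0.9049,-0.3992,-0.6422,-0.3258,-0.0641,0.0000,0.2718,0.7740,8.6399,-5.3869,-0.3021,-1.2494
20,-0.3524,0.3513,1.2496,0.9035,-0.4344,-0.6400,-0.2947,-0.0716,0.0000,0.2731,0.7741,9.2171,-5.6797,-0.1740,-1.3259
21,-0.3612,0.3388,1.2440,0.9019,-0.4548,-0.6281,-0.2677,-0.0777,0.0000,0.2748,0.7741,9.6984,-5.9154,-0.0691,-1.3875
22,-0.3704,0.3266,1.2389,0.9003,-0.4646,-0.6105,-0.2437,-0.0816,0.0000,0.2766,0.7739,10.0999,-6.1042,0.0165,-1.4369
23,-0.3796,0.3147,1.2342,0.8986,-0.4665,-0.5896,-0.2224,-0.0832,0.0000,0.2785,0.7736,10.4352,-6.2546,0.0863,-1.4764
24,-0.3888,0.3033,1.2300,0.8969,-0.4628,-0.5670,-0.2034,-0.0830,0.0000,0.2806,0.7733,10.7152,-6.3735,0.1429,-1.5076
25,-0.3979,0.2923,1.2261,0.8952,-0.4549,-0.5438,-0.1863,-0.0813,0.0000,0.2826,0.7728,-72.3790,50.6702,-26.1075,8.7130
26,-0.3699,0.3762,1.1787,0.7612,2.7615,7.7420,-4.9749,-12.7169,0.0000,0.2935,0.7743,31.3945,-20.5683,6.7764,-4.2629
27,-0.3431,0.4658,1.0986,0.5917,0.3342,2.1774,-2.7546,-4.7605,0.0000,0.3118,0.7733,28.1330,-18.5366,5.9682,-4.0823
28,-0.3459,0.4875,1.0608,0.5366,-0.4496,0.3351,-1.2346,-1.3251,0.0000,0.3268,0.7698,25.4253,-16.7747,5.1874,-3.7208
29,-0.3576,0.4866,1.0432,0.5239,-0.6517,-0.3002,-0.6671,-0.2544,0.0000,0.3387,0.7663,23.1768,-15.2712,4.5098,-3.3467
30,-0.3711,0.4777,1.0325,0.5227,-0.6598,-0.5190,-0.4952,-0.0592,0.0000,0.3477,0.7635,21.3181,-14.0076,3.9336,-3.0028
31,-0.3842,0.4659,1.0244,0.5236,-0.6276,-0.6220,-0.3940,-0.0105,0.0000,0.3545,0.7615,19.7835,-12.9496,3.4465,-2.7115
32,-0.3964,0.4527,1.0179,0.5246,-0.5809,-0.6653,-0.3238,-0.0148,0.0000,0.3594,0.7601,18.5165,-12.0643,3.0360,-2.4656
33,-0.4077,0.4390,1.0126,0.5255,-0.5323,-0.6799,-0.2657,-0.0245,0.0000,0.3627,0.7592,17.4698,-11.3222,2.6903,-2.2601
34,-0.4180,0.4251,1.0084,0.5262,-0.4857,-0.6781,-0.2193,-0.0355,0.0000,0.3649,0.7588,16.6048,-10.6990,2.3998,-2.0885
35,-0.4275,0.4114,1.0051,0.5267,-0.4420,-0.6668,-0.1900,-0.0549,0.0000,0.3661,0.7587,15.8899,-10.1747,2.1568,-1.9450
36,-0.4361,0.3979,1.0024,0.5270,-0.4031,-0.6503,-0.1634,-0.0656,0.0000,0.3665,0.7588,15.2994,-9.7329,1.9520,-1.8249
37,-0.4439,0.3849,1.0001,0.5271,-0.3684,-0.6301,-0.1397,-0.0712,0.0000,0.3664,0.7592,14.8115,-9.3598,1.7786,-1.7240
38,-0.4512,0.3722,0.9983,0.5272,-0.3376,-0.6078,-0.1195,-0.0738,0.0000,0.3658,0.7597,14.4084,-9.0436,1.6314,-1.6390
39,-0.4578,0.3600,0.9969,0.5271,-0.3104,-0.5845,-0.1027,-0.0750,0.0000,0.3649,0.7603,14.0752,-8.7748,1.5062,-1.5671
40,-0.4639,0.3483,0.9957,0.5270,-0.2865,-0.5612,-0.0899,-0.0763,0.0000,0.3637,0.7609,13.7999,-8.5456,1.3995,-1.5061
41,-0.4695,0.3371,0.9948,0.5269,-0.2657,-0.5390,-0.0821,-0.0791,0.0000,0.3624,0.7616,,,,
# final theta (rad): -0.4695 0.3371 0.9948 0.5269


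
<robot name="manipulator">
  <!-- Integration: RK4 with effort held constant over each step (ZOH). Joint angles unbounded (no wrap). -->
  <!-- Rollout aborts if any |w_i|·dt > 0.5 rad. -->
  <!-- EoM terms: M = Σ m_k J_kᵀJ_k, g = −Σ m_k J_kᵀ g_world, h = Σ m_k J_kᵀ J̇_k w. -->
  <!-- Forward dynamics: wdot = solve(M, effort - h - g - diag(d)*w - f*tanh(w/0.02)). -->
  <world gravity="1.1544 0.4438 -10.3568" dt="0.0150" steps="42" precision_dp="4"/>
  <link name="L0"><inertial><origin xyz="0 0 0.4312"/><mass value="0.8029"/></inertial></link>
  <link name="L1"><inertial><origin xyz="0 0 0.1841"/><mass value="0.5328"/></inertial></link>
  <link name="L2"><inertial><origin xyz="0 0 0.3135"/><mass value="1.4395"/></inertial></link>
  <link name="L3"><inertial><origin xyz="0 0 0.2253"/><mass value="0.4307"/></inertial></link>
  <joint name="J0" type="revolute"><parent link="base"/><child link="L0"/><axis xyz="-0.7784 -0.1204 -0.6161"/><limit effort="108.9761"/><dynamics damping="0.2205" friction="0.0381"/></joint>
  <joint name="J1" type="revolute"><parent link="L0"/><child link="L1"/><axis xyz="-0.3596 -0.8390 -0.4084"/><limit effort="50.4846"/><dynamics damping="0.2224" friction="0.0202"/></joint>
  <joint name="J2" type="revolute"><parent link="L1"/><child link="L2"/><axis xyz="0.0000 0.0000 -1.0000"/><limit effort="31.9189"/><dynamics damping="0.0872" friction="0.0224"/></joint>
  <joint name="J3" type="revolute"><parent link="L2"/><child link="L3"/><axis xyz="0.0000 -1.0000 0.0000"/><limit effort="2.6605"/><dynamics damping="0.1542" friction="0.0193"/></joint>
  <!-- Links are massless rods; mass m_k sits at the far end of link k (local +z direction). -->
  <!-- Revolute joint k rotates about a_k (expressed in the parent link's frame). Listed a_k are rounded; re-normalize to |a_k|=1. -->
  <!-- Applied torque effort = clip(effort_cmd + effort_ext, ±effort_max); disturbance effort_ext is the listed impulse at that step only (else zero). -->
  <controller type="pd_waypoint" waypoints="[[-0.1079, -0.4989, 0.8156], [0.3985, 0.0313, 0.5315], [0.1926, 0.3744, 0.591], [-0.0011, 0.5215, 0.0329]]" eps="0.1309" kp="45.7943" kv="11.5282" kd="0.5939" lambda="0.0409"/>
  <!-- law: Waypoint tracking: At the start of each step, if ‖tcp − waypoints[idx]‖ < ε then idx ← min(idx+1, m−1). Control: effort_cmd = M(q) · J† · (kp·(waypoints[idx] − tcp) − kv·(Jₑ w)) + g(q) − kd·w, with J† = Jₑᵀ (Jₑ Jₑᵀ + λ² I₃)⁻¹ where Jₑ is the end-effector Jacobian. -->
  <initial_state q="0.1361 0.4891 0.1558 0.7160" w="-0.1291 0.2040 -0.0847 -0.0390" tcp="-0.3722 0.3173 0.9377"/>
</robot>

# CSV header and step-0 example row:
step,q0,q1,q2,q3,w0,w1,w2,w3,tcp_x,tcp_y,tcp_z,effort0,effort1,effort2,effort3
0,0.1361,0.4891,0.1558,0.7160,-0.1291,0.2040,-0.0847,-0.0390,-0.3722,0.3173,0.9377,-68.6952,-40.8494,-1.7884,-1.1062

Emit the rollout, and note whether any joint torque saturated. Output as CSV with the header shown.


step,q0,q1,q2,q3,w0,w1,w2,w3,tcp_x,tcp_y,tcp_z,effort0,effort1,effort2,effort3
1,0.1319,0.4843,0.1605,0.7349,-0.4395,-0.8357,0.6632,2.4745,-0.3721,0.3124,0.9369,-57.5584,-33.9037,-1.9605,-2.4896
2,0.1231,0.4673,0.1678,0.7742,-0.7272,-1.4226,0.3531,2.7387,-0.3696,0.2995,0.9381,-46.2088,-27.0769,-1.4852,-2.2536
3,0.1102,0.4431,0.1732,0.8140,-0.9946,-1.7941,0.3769,2.5592,-0.3647,0.2801,0.9429,-36.8581,-21.1944,-1.2681,-1.7923
4,0.0936,0.4145,0.1782,0.8503,-1.2269,-2.0208,0.3158,2.2789,-0.3577,0.2555,0.9506,-28.5619,-16.2016,-1.0101,-1.3572
5,0.0737,0.3833,0.1825,0.8824,-1.4267,-2.1390,0.2653,1.9891,-0.3489,0.2268,0.9601,-21.3781,-12.0161,-0.7773,-0.9956
6,0.0511,0.3510,0.1861,0.9102,-1.5950,-2.1737,0.2143,1.7154,-0.3387,0.1950,0.9705,-15.1642,-8.5238,-0.5619,-0.7080
7,0.0261,0.3186,0.1889,0.9340,-1.7338,-2.1444,0.1659,1.4682,-0.3273,0.1608,0.9809,-9.8143,-5.6226,-0.3655,-0.4862
8,-0.0007,0.2870,0.1910,0.9544,-1.8449,-2.0670,0.1211,1.2514,-0.3149,0.1251,0.9907,-5.2277,-3.2242,-0.1880,-0.3207
9,-0.0290,0.2569,0.1925,0.9717,-1.9301,-1.9544,0.0806,1.0657,-0.3019,0.0885,0.9995,-1.3130,-1.2534,-0.0290,-0.2020
10,-0.0584,0.2286,0.1934,0.9865,-1.9912,-1.8176,0.0446,0.9100,-0.2883,0.0515,1.0069,2.0113,0.3533,0.1122,-0.1220
11,-0.0886,0.2025,0.1938,0.9991,-2.0303,-1.6652,0.0166,0.7817,-0.2744,0.0147,1.0128,4.8100,1.6485,0.2341,-0.0732
12,-0.1192,0.1788,0.1939,1.0100,-2.0498,-1.5042,0.0041,0.6781,-0.2605,-0.0216,1.0170,7.1299,2.6759,0.3319,-0.0494
13,-0.1499,0.1574,0.1939,1.0194,-2.0513,-1.3406,-0.0051,0.5955,-0.2466,-0.0570,1.0197,9.0585,3.4783,0.4155,-0.0450
14,-0.1806,0.1386,0.1937,1.0278,-2.0363,-1.1789,-0.0134,0.5308,-0.2329,-0.0912,1.0209,10.6522,4.0911,0.4875,-0.0552
15,-0.2109,0.1221,0.1934,1.0353,-2.0069,-1.0227,-0.0211,0.4808,-0.2197,-0.1240,1.0207,11.9572,4.5447,0.5492,-0.0765
16,-0.2407,0.1079,0.1931,1.0422,-1.9649,-0.8747,-0.0286,0.4429,-0.2069,-0.1554,1.0192,13.0130,4.8657,0.6015,-0.1055
17,-0.2698,0.0958,0.1926,1.0486,-1.9121,-0.7366,-0.0353,0.4147,-0.1947,-0.1851,1.0167,13.8529,5.0770,0.6449,-0.1398
18,-0.2980,0.0857,0.1920,1.0546,-1.8504,-0.6096,-0.0408,0.3939,-0.1831,-0.2131,1.0132,14.5059,5.1983,0.6799,-0.1773
19,-0.3252,0.0774,0.1913,1.0604,-1.7815,-0.4943,-0.0447,0.3790,-0.1722,-0.2395,1.0089,14.9981,5.2467,0.7070,-0.2164
20,-0.3514,0.0708,0.1907,1.0659,-1.7072,-0.3906,-0.0469,0.3685,-0.1621,-0.2642,1.0040,15.3526,5.2369,0.7269,-0.2560
21,-0.3764,0.0657,0.1899,1.0714,-1.6290,-0.2984,-0.0476,0.3612,-0.1526,-0.2872,0.9986,15.5907,5.1814,0.7405,-0.2949
22,-0.4003,0.0618,0.1892,1.0767,-1.5483,-0.2172,-0.0471,0.3562,-0.1439,-0.3086,0.9928,15.7310,5.0906,0.7486,-0.3326
23,-0.4229,0.0591,0.1885,1.0820,-1.4663,-0.1463,-0.0454,0.3527,-0.1358,-0.3284,0.9868,15.7898,4.9733,0.7520,-0.3686
24,-0.4442,0.0573,0.1879,1.0872,-1.3840,-0.0850,-0.0430,0.3502,-0.1285,-0.3467,0.9807,15.7815,4.8368,0.7515,-0.4026
25,-0.4644,0.0565,0.1872,1.0925,-1.3023,-0.0324,-0.0400,0.3483,-0.1218,-0.3636,0.9745,15.7186,4.6871,0.7479,-0.4343
26,-0.4833,0.0563,0.1866,1.0977,-1.2218,0.0116,-0.0368,0.3476,-0.1158,-0.3791,0.9683,15.6129,4.5316,0.7418,-0.4643
27,-0.5010,0.0568,0.1861,1.1029,-1.1429,0.0475,-0.0337,0.3481,-0.1103,-0.3933,0.9622,15.4739,4.3764,0.7338,-0.4926
28,-0.5176,0.0577,0.1856,1.1081,-1.0666,0.0774,-0.0303,0.3469,-0.1054,-0.4064,0.9562,15.3072,4.2190,0.7241,-0.5175
29,-0.5331,0.0591,0.1852,1.1132,-0.9932,0.1022,-0.0268,0.3450,-0.1011,-0.4183,0.9504,15.1202,4.0613,0.7133,-0.5399
30,-0.5474,0.0607,0.1848,1.1184,-0.9229,0.1224,-0.0236,0.3425,-0.0972,-0.4292,0.9447,14.9190,3.9054,0.7017,-0.5602
31,-0.5608,0.0627,0.1845,1.1235,-0.8560,0.1387,-0.0206,0.3397,-0.0938,-0.4391,0.9392,14.7086,3.7527,0.6898,-0.5787
32,-0.5731,0.0649,0.1842,1.1286,-0.7925,0.1515,-0.0180,0.3366,-0.0908,-0.4481,0.9340,18.7511,-20.8208,1.8595,-0.0881
33,-0.5814,0.0568,0.1875,1.1513,-0.3154,-1.2179,0.4396,2.6211,-0.0856,-0.4538,0.9279,17.1673,-15.8581,1.3733,-1.4622
34,-0.5834,0.0315,0.1945,1.1941,0.0453,-2.1535,0.4860,3.0642,-0.0755,-0.4554,0.9214,16.5530,-11.4020,1.2247,-1.4742
35,-0.5807,-0.0059,0.2018,1.2397,0.3217,-2.8286,0.4838,2.9964,-0.0608,-0.4546,0.9166,16.0992,-7.7297,1.1216,-1.1897
36,-0.5742,-0.0520,0.2089,1.2832,0.5382,-3.3230,0.4607,2.7915,-0.0425,-0.4521,0.9133,15.6892,-4.7608,1.0391,-0.8855
37,-0.5649,-0.1046,0.2156,1.3234,0.7106,-3.6830,0.4239,2.5585,-0.0216,-0.4480,0.9111,15.2688,-2.3647,0.9714,-0.6265
38,-0.5532,-0.1617,0.2216,1.3602,0.8505,-3.9403,0.3786,2.3310,0.0011,-0.4426,0.9095,14.8060,-0.4198,0.9145,-0.4217
39,-0.5396,-0.2222,0.2269,1.3936,0.9661,-4.1185,0.3293,2.1190,0.0251,-0.4357,0.9082,14.2848,1.1744,0.8650,-0.2653
40,-0.5243,-0.2848,0.2315,1.4239,1.0635,-4.2352,0.2799,1.9247,0.0498,-0.4275,0.9067,13.7019,2.4972,0.8204,-0.1483
41,-0.5078,-0.3488,0.2354,1.4514,1.1470,-4.3036,0.2329,1.7475,0.0747,-0.4182,0.9048,13.0625,3.6104,0.7790,-0.0624
42,-0.4901,-0.4136,0.2386,1.4764,1.2198,-4.3338,0.1900,1.5859,0.0996,-0.4076,0.9024,,,,
# any joint saturated: no


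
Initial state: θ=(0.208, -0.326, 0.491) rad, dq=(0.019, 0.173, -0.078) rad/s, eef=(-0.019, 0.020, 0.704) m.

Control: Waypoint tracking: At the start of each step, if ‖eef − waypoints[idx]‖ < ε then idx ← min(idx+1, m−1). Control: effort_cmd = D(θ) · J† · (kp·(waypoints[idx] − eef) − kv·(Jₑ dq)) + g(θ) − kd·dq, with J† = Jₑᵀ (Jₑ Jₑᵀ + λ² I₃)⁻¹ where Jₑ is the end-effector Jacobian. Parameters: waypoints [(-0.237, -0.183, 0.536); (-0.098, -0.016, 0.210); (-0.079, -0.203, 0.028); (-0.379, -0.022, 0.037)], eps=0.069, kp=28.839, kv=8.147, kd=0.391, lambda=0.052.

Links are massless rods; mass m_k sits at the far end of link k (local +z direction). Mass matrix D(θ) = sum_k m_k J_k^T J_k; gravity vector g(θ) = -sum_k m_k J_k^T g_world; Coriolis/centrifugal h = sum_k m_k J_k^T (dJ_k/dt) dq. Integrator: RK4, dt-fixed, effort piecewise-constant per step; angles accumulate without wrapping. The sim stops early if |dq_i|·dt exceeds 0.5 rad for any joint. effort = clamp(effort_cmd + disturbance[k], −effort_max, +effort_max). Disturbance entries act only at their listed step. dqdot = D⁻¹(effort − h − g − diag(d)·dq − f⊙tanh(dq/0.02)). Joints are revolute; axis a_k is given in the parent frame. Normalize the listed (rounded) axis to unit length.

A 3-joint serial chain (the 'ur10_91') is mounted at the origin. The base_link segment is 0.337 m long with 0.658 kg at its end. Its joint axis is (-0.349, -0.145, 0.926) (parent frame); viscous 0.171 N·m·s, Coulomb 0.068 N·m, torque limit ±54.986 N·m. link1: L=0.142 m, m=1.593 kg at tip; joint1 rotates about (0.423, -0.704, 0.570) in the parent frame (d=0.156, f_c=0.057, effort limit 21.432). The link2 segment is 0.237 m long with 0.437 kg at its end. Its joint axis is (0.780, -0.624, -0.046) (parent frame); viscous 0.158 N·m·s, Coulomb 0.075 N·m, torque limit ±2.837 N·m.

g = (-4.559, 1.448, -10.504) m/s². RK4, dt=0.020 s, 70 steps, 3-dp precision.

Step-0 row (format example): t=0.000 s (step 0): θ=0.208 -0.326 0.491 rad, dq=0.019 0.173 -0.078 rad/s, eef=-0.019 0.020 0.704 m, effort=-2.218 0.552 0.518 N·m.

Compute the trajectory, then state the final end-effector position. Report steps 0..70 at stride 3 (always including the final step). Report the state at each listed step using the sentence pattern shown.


t=0.060 s (step 3): θ=0.214 -0.311 0.526 rad, dq=0.147 0.474 0.746 rad/s, eef=-0.028 0.012 0.702 m, effort=-2.220 0.041 -0.084 N·m.
t=0.120 s (step 6): θ=0.225 -0.275 0.573 rad, dq=0.219 0.705 0.799 rad/s, eef=-0.042 -0.002 0.698 m, effort=-2.130 -0.225 -0.260 N·m.
t=0.180 s (step 9): θ=0.241 -0.229 0.620 rad, dq=0.315 0.807 0.778 rad/s, eef=-0.058 -0.017 0.692 m, effort=-2.018 -0.367 -0.369 N·m.
t=0.240 s (step 12): θ=0.264 -0.179 0.665 rad, dq=0.452 0.865 0.729 rad/s, eef=-0.073 -0.032 0.685 m, effort=-1.902 -0.453 -0.445 N·m.
t=0.300 s (step 15): θ=0.296 -0.126 0.707 rad, dq=0.648 0.907 0.672 rad/s, eef=-0.086 -0.047 0.677 m, effort=-1.788 -0.500 -0.500 N·m.
t=0.360 s (step 18): θ=0.343 -0.070 0.746 rad, dq=0.916 0.940 0.619 rad/s, eef=-0.097 -0.060 0.667 m, effort=-1.689 -0.509 -0.538 N·m.
t=0.420 s (step 21): θ=0.408 -0.013 0.782 rad, dq=1.251 0.953 0.578 rad/s, eef=-0.106 -0.072 0.657 m, effort=-1.680 -0.477 -0.559 N·m.
t=0.480 s (step 24): θ=0.492 0.043 0.815 rad, dq=1.519 0.884 0.554 rad/s, eef=-0.111 -0.081 0.647 m, effort=-2.017 -0.415 -0.565 N·m.
t=0.540 s (step 27): θ=0.579 0.089 0.847 rad, dq=1.288 0.613 0.507 rad/s, eef=-0.113 -0.088 0.638 m, effort=-2.788 -0.328 -0.550 N·m.
t=0.600 s (step 30): θ=0.632 0.114 0.875 rad, dq=0.420 0.224 0.390 rad/s, eef=-0.112 -0.092 0.632 m, effort=-3.144 -0.232 -0.513 N·m.
t=0.660 s (step 33): θ=0.632 0.119 0.894 rad, dq=-0.351 0.005 0.270 rad/s, eef=-0.111 -0.097 0.628 m, effort=-3.015 -0.240 -0.496 N·m.
t=0.720 s (step 36): θ=0.597 0.118 0.908 rad, dq=-0.787 -0.025 0.199 rad/s, eef=-0.111 -0.103 0.625 m, effort=-2.801 -0.368 -0.524 N·m.
t=0.780 s (step 39): θ=0.541 0.116 0.920 rad, dq=-1.040 -0.039 0.187 rad/s, eef=-0.112 -0.111 0.622 m, effort=-2.600 -0.517 -0.582 N·m.
t=0.840 s (step 42): θ=0.474 0.113 0.931 rad, dq=-1.189 -0.042 0.178 rad/s, eef=-0.113 -0.119 0.619 m, effort=-2.402 -0.672 -0.641 N·m.
t=0.900 s (step 45): θ=0.400 0.111 0.941 rad, dq=-1.277 -0.037 0.168 rad/s, eef=-0.115 -0.128 0.615 m, effort=-2.194 -0.830 -0.699 N·m.
t=0.960 s (step 48): θ=0.322 0.109 0.951 rad, dq=-1.324 -0.028 0.157 rad/s, eef=-0.117 -0.138 0.611 m, effort=-1.973 -0.987 -0.756 N·m.
t=1.020 s (step 51): θ=0.242 0.107 0.960 rad, dq=-1.341 -0.018 0.146 rad/s, eef=-0.121 -0.147 0.607 m, effort=-1.739 -1.139 -0.810 N·m.
t=1.080 s (step 54): θ=0.162 0.106 0.969 rad, dq=-1.336 -0.011 0.136 rad/s, eef=-0.126 -0.155 0.603 m, effort=-1.495 -1.281 -0.861 N·m.
t=1.140 s (step 57): θ=0.082 0.106 0.977 rad, dq=-1.312 -0.005 0.125 rad/s, eef=-0.131 -0.163 0.598 m, effort=-1.247 -1.411 -0.906 N·m.
t=1.200 s (step 60): θ=0.005 0.105 0.984 rad, dq=-1.271 0.001 0.114 rad/s, eef=-0.137 -0.170 0.594 m, effort=-1.000 -1.529 -0.947 N·m.
t=1.260 s (step 63): θ=-0.070 0.105 0.991 rad, dq=-1.217 0.006 0.102 rad/s, eef=-0.143 -0.177 0.589 m, effort=-0.758 -1.633 -0.983 N·m.
t=1.320 s (step 66): θ=-0.141 0.106 0.997 rad, dq=-1.153 0.009 0.091 rad/s, eef=-0.149 -0.182 0.585 m, effort=-0.528 -1.724 -1.013 N·m.
t=1.380 s (step 69): θ=-0.208 0.106 1.002 rad, dq=-1.083 0.011 0.080 rad/s, eef=-0.155 -0.187 0.581 m, effort=-0.310 -1.802 -1.039 N·m.
t=1.400 s (step 70): θ=-0.229 0.106 1.004 rad, dq=-1.059 0.012 0.077 rad/s, eef=-0.157 -0.188 0.580 m.
final eef position (m): -0.157 -0.188 0.580


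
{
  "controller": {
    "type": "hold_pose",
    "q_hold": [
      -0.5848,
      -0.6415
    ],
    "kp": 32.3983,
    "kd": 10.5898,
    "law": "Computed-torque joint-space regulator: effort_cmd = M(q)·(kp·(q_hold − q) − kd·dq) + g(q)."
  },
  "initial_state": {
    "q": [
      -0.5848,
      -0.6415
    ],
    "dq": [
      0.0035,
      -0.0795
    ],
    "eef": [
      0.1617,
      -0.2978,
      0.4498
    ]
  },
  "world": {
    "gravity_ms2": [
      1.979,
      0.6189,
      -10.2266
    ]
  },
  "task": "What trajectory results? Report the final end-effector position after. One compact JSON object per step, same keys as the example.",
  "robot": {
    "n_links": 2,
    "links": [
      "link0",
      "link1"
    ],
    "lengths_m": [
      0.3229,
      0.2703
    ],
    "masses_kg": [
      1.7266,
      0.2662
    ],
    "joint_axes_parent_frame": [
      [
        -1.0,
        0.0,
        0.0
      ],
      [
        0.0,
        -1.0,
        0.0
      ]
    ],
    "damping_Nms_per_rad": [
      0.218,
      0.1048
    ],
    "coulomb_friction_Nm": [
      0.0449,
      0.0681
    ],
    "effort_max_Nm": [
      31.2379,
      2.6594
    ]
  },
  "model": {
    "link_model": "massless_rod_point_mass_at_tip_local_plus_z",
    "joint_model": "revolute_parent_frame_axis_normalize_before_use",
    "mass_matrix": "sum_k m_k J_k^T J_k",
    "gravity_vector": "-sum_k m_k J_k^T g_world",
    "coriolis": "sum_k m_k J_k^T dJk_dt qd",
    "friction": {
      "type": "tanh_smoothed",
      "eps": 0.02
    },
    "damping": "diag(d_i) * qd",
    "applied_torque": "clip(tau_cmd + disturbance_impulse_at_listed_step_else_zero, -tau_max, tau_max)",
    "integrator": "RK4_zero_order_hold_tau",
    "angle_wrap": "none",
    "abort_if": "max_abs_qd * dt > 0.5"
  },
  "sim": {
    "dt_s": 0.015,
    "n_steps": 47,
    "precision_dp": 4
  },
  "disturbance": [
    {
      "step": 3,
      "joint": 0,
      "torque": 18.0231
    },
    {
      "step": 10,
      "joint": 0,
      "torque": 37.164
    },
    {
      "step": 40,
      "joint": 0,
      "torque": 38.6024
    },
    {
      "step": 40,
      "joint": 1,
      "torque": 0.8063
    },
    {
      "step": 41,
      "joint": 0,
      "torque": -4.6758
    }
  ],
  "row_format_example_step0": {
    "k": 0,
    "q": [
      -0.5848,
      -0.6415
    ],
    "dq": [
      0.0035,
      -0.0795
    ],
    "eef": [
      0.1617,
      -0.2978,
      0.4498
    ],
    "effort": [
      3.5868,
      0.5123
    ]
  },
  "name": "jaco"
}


{"k":1,"q":[-0.5848,-0.6422],"dq":[0.0025,-0.0158],"eef":[0.1619,-0.2977,0.4497],"effort":[3.5886,0.4999]}
{"k":2,"q":[-0.5847,-0.6422],"dq":[0.0018,-0.0047],"eef":[0.1619,-0.2977,0.4497],"effort":[3.5901,0.4977]}
{"k":3,"q":[-0.5847,-0.6422],"dq":[0.0013,-0.003],"eef":[0.1619,-0.2977,0.4497],"effort":[21.6143,0.4974]}
{"k":4,"q":[-0.5769,-0.6422],"dq":[1.0432,0.0025],"eef":[0.1619,-0.2942,0.4521],"effort":[0.6362,0.4979]}
{"k":5,"q":[-0.5626,-0.6421],"dq":[0.8616,0.0029],"eef":[0.1619,-0.2877,0.4562],"effort":[0.9227,0.5008]}
{"k":6,"q":[-0.5508,-0.6421],"dq":[0.7036,0.0014],"eef":[0.1619,-0.2823,0.4596],"effort":[1.1814,0.5035]}
{"k":7,"q":[-0.5413,-0.642],"dq":[0.5665,0.0003],"eef":[0.1619,-0.2779,0.4623],"effort":[1.4154,0.5057]}
{"k":8,"q":[-0.5337,-0.642],"dq":[0.4478,-0.0005],"eef":[0.1619,-0.2744,0.4644],"effort":[1.6271,0.5073]}
{"k":9,"q":[-0.5278,-0.642],"dq":[0.3453,-0.001],"eef":[0.1618,-0.2716,0.466],"effort":[1.8188,0.5086]}
{"k":10,"q":[-0.5233,-0.6419],"dq":[0.2572,-0.0013],"eef":[0.1618,-0.2695,0.4672],"effort":[31.2379,0.5096]}
{"k":11,"q":[-0.5072,-0.6419],"dq":[1.8763,0.016],"eef":[0.1618,-0.262,0.4715],"effort":[-2.6592,0.5091]}
{"k":12,"q":[-0.4818,-0.6416],"dq":[1.5213,0.0215],"eef":[0.1618,-0.25,0.478],"effort":[-2.0698,0.5123]}
{"k":13,"q":[-0.4613,-0.6413],"dq":[1.2136,0.0121],"eef":[0.1617,-0.2401,0.4831],"effort":[-1.537,0.5176]}
{"k":14,"q":[-0.4451,-0.6412],"dq":[0.9477,0.0063],"eef":[0.1617,-0.2323,0.487],"effort":[-1.0546,0.5213]}
{"k":15,"q":[-0.4326,-0.6411],"dq":[0.7186,0.003],"eef":[0.1617,-0.2262,0.4898],"effort":[-0.6174,0.524]}
{"k":16,"q":[-0.4233,-0.6411],"dq":[0.5219,0.001],"eef":[0.1617,-0.2216,0.4919],"effort":[-0.2209,0.5258]}
{"k":17,"q":[-0.4167,-0.641],"dq":[0.3537,-0.0002],"eef":[0.1616,-0.2184,0.4934],"effort":[0.1389,0.527]}
{"k":18,"q":[-0.4125,-0.641],"dq":[0.2106,-0.0008],"eef":[0.1616,-0.2163,0.4943],"effort":[0.4655,0.5278]}
{"k":19,"q":[-0.4103,-0.641],"dq":[0.0894,-0.001],"eef":[0.1616,-0.2152,0.4948],"effort":[0.7621,0.5282]}
{"k":20,"q":[-0.4097,-0.641],"dq":[-0.0118,-0.001],"eef":[0.1616,-0.2149,0.4949],"effort":[1.0294,0.5283]}
{"k":21,"q":[-0.4105,-0.641],"dq":[-0.0921,-0.0008],"eef":[0.1616,-0.2153,0.4947],"effort":[1.2601,0.5281]}
{"k":22,"q":[-0.4124,-0.641],"dq":[-0.1583,-0.0006],"eef":[0.1616,-0.2162,0.4943],"effort":[1.4691,0.5278]}
{"k":23,"q":[-0.4151,-0.641],"dq":[-0.2125,-0.0003],"eef":[0.1616,-0.2176,0.4937],"effort":[1.6588,0.5273]}
{"k":24,"q":[-0.4186,-0.641],"dq":[-0.2563,0.0],"eef":[0.1616,-0.2193,0.4929],"effort":[1.8312,0.5267]}
{"k":25,"q":[-0.4228,-0.641],"dq":[-0.291,0.0004],"eef":[0.1616,-0.2214,0.492],"effort":[1.9877,0.526]}
{"k":26,"q":[-0.4273,-0.641],"dq":[-0.318,0.0007],"eef":[0.1616,-0.2236,0.491],"effort":[2.1299,0.5252]}
{"k":27,"q":[-0.4322,-0.641],"dq":[-0.3382,0.0009],"eef":[0.1616,-0.226,0.4899],"effort":[2.2589,0.5243]}
{"k":28,"q":[-0.4374,-0.641],"dq":[-0.3526,0.0012],"eef":[0.1616,-0.2286,0.4887],"effort":[2.3761,0.5234]}
{"k":29,"q":[-0.4428,-0.641],"dq":[-0.3621,0.0014],"eef":[0.1616,-0.2312,0.4875],"effort":[2.4825,0.5225]}
{"k":30,"q":[-0.4482,-0.641],"dq":[-0.3674,0.0016],"eef":[0.1616,-0.2338,0.4862],"effort":[2.579,0.5216]}
{"k":31,"q":[-0.4538,-0.641],"dq":[-0.3692,0.0017],"eef":[0.1616,-0.2365,0.485],"effort":[2.6666,0.5206]}
{"k":32,"q":[-0.4593,-0.6409],"dq":[-0.368,0.0019],"eef":[0.1616,-0.2392,0.4836],"effort":[2.7461,0.5196]}
{"k":33,"q":[-0.4648,-0.6409],"dq":[-0.3643,0.002],"eef":[0.1616,-0.2418,0.4823],"effort":[2.8182,0.5186]}
{"k":34,"q":[-0.4702,-0.6409],"dq":[-0.3586,0.002],"eef":[0.1616,-0.2445,0.481],"effort":[2.8836,0.5177]}
{"k":35,"q":[-0.4755,-0.6409],"dq":[-0.3513,0.0021],"eef":[0.1616,-0.247,0.4797],"effort":[2.9429,0.5167]}
{"k":36,"q":[-0.4807,-0.6409],"dq":[-0.3426,0.0021],"eef":[0.1616,-0.2495,0.4784],"effort":[2.9967,0.5158]}
{"k":37,"q":[-0.4858,-0.6409],"dq":[-0.3328,0.0021],"eef":[0.1616,-0.2519,0.4771],"effort":[3.0455,0.5148]}
{"k":38,"q":[-0.4907,-0.6409],"dq":[-0.3222,0.0021],"eef":[0.1616,-0.2543,0.4759],"effort":[3.0897,0.5139]}
{"k":39,"q":[-0.4954,-0.6409],"dq":[-0.311,0.002],"eef":[0.1616,-0.2565,0.4747],"effort":[3.1298,0.513]}
{"k":40,"q":[-0.5,-0.6409],"dq":[-0.2994,0.002],"eef":[0.1616,-0.2587,0.4735],"effort":[31.2379,1.3185]}
{"k":41,"q":[-0.4922,-0.6365],"dq":[1.3333,0.5643],"eef":[0.1607,-0.2553,0.4761],"effort":[-6.0807,0.3931]}
{"k":42,"q":[-0.4763,-0.6293],"dq":[0.7906,0.4012],"eef":[0.1591,-0.2482,0.4812],"effort":[-0.1633,0.4217]}
{"k":43,"q":[-0.4659,-0.6243],"dq":[0.6024,0.2611],"eef":[0.158,-0.2436,0.4844],"effort":[0.1934,0.4469]}
{"k":44,"q":[-0.4581,-0.6213],"dq":[0.441,0.1472],"eef":[0.1573,-0.24,0.4867],"effort":[0.5169,0.4683]}
{"k":45,"q":[-0.4525,-0.6198],"dq":[0.3031,0.0558],"eef":[0.157,-0.2374,0.4883],"effort":[0.8103,0.4864]}
{"k":46,"q":[-0.4488,-0.6194],"dq":[0.1857,0.003],"eef":[0.1569,-0.2356,0.4892],"effort":[1.0766,0.4975]}
{"k":47,"q":[-0.4468,-0.6195],"dq":[0.0862,-0.0014],"eef":[0.1569,-0.2346,0.4897]}
{"summary": "final eef position (m): 0.1569 -0.2346 0.4897"}


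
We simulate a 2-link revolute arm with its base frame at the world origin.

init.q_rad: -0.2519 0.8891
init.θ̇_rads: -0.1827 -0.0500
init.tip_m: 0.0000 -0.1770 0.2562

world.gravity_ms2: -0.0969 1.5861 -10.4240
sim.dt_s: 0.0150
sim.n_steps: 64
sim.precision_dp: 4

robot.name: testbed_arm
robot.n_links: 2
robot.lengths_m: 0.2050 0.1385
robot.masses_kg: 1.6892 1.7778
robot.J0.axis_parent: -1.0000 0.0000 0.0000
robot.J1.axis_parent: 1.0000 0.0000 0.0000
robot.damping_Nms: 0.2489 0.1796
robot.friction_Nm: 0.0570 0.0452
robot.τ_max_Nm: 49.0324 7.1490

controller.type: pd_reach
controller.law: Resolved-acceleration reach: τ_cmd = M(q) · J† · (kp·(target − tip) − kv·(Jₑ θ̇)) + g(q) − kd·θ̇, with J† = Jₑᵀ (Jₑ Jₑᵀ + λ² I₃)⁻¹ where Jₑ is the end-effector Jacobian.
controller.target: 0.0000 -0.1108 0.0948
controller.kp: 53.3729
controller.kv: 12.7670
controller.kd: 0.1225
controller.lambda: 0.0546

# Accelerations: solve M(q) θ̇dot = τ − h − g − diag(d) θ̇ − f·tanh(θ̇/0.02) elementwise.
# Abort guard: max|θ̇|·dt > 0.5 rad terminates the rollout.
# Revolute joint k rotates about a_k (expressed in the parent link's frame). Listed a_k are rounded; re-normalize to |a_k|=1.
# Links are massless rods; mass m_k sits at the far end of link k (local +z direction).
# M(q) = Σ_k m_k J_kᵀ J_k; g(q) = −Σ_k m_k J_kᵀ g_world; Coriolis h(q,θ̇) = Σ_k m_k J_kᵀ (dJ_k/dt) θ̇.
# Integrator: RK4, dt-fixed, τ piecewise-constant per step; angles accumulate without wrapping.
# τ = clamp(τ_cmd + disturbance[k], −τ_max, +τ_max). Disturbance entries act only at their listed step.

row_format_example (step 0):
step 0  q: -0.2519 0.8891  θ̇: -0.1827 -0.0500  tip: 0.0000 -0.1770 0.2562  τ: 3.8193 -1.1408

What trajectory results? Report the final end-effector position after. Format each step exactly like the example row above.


step 1  q: -0.2520 0.8967  θ̇: 0.1578 1.0084  tip: 0.0000 -0.1774 0.2553  τ: 3.7854 -1.4118
step 2  q: -0.2480 0.9166  θ̇: 0.3664 1.6247  tip: 0.0000 -0.1775 0.2535  τ: 3.6957 -1.5712
step 3  q: -0.2415 0.9438  θ̇: 0.4983 1.9910  tip: 0.0000 -0.1774 0.2511  τ: 3.5735 -1.6710
step 4  q: -0.2334 0.9753  θ̇: 0.5801 2.2046  tip: 0.0000 -0.1769 0.2485  τ: 3.4389 -1.7373
step 5  q: -0.2243 1.0092  θ̇: 0.6289 2.3248  tip: 0.0000 -0.1763 0.2457  τ: 3.3036 -1.7856
step 6  q: -0.2147 1.0445  θ̇: 0.6553 2.3876  tip: 0.0000 -0.1755 0.2428  τ: 3.1739 -1.8244
step 7  q: -0.2048 1.0805  θ̇: 0.6661 2.4142  tip: 0.0000 -0.1746 0.2397  τ: 3.0528 -1.8586
step 8  q: -0.1948 1.1167  θ̇: 0.6657 2.4177  tip: 0.0000 -0.1736 0.2366  τ: 2.9414 -1.8908
step 9  q: -0.1849 1.1529  θ̇: 0.6570 2.4060  tip: 0.0000 -0.1724 0.2335  τ: 2.8397 -1.9222
step 10  q: -0.1752 1.1887  θ̇: 0.6421 2.3838  tip: 0.0000 -0.1713 0.2303  τ: 2.7473 -1.9534
step 11  q: -0.1657 1.2242  θ̇: 0.6225 2.3542  tip: 0.0000 -0.1701 0.2271  τ: 2.6634 -1.9846
step 12  q: -0.1566 1.2593  θ̇: 0.5993 2.3192  tip: 0.0000 -0.1688 0.2239  τ: 2.5875 -2.0156
step 13  q: -0.1478 1.2937  θ̇: 0.5734 2.2801  tip: 0.0000 -0.1675 0.2206  τ: 2.5186 -2.0463
step 14  q: -0.1394 1.3276  θ̇: 0.5455 2.2378  tip: 0.0000 -0.1662 0.2174  τ: 2.4561 -2.0764
step 15  q: -0.1314 1.3608  θ̇: 0.5160 2.1930  tip: 0.0000 -0.1649 0.2141  τ: 2.3993 -2.1057
step 16  q: -0.1239 1.3933  θ̇: 0.4855 2.1462  tip: 0.0000 -0.1636 0.2108  τ: 2.3476 -2.1340
step 17  q: -0.1169 1.4251  θ̇: 0.4545 2.0977  tip: 0.0000 -0.1624 0.2076  τ: 2.3006 -2.1610
step 18  q: -0.1103 1.4562  θ̇: 0.4231 2.0479  tip: 0.0000 -0.1611 0.2043  τ: 2.2577 -2.1866
step 19  q: -0.1042 1.4865  θ̇: 0.3917 1.9971  tip: 0.0000 -0.1598 0.2011  τ: 2.2186 -2.2107
step 20  q: -0.0986 1.5160  θ̇: 0.3605 1.9455  tip: 0.0000 -0.1585 0.1979  τ: 2.1829 -2.2331
step 21  q: -0.0934 1.5448  θ̇: 0.3298 1.8934  tip: 0.0000 -0.1573 0.1948  τ: 2.1503 -2.2537
step 22  q: -0.0887 1.5728  θ̇: 0.2997 1.8410  tip: 0.0000 -0.1561 0.1916  τ: 2.1205 -2.2725
step 23  q: -0.0845 1.6000  θ̇: 0.2703 1.7883  tip: 0.0000 -0.1549 0.1886  τ: 2.0933 -2.2894
step 24  q: -0.0806 1.6264  θ̇: 0.2419 1.7357  tip: 0.0000 -0.1537 0.1855  τ: 2.0684 -2.3045
step 25  q: -0.0772 1.6520  θ̇: 0.2145 1.6833  tip: 0.0000 -0.1526 0.1825  τ: 2.0458 -2.3178
step 26  q: -0.0742 1.6769  θ̇: 0.1881 1.6312  tip: 0.0000 -0.1515 0.1796  τ: 2.0252 -2.3292
step 27  q: -0.0716 1.7010  θ̇: 0.1629 1.5795  tip: 0.0000 -0.1503 0.1767  τ: 2.0064 -2.3389
step 28  q: -0.0693 1.7243  θ̇: 0.1389 1.5285  tip: 0.0000 -0.1493 0.1739  τ: 1.9894 -2.3469
step 29  q: -0.0674 1.7468  θ̇: 0.1161 1.4780  tip: 0.0000 -0.1482 0.1712  τ: 1.9740 -2.3532
step 30  q: -0.0658 1.7686  θ̇: 0.0946 1.4284  tip: 0.0000 -0.1472 0.1685  τ: 1.9601 -2.3580
step 31  q: -0.0646 1.7896  θ̇: 0.0743 1.3796  tip: 0.0000 -0.1462 0.1658  τ: 1.9476 -2.3612
step 32  q: -0.0636 1.8100  θ̇: 0.0553 1.3318  tip: 0.0000 -0.1452 0.1633  τ: 1.9363 -2.3631
step 33  q: -0.0629 1.8296  θ̇: 0.0377 1.2850  tip: 0.0000 -0.1443 0.1608  τ: 1.9260 -2.3637
step 34  q: -0.0624 1.8485  θ̇: 0.0219 1.2396  tip: 0.0000 -0.1434 0.1584  τ: 1.9159 -2.3631
step 35  q: -0.0622 1.8668  θ̇: 0.0088 1.1960  tip: 0.0000 -0.1425 0.1560  τ: 1.9039 -2.3614
step 36  q: -0.0622 1.8844  θ̇: -0.0009 1.1547  tip: 0.0000 -0.1416 0.1538  τ: 1.8883 -2.3587
step 37  q: -0.0622 1.9014  θ̇: -0.0079 1.1149  tip: 0.0000 -0.1407 0.1516  τ: 1.8700 -2.3550
step 38  q: -0.0624 1.9179  θ̇: -0.0134 1.0762  tip: 0.0000 -0.1398 0.1495  τ: 1.8509 -2.3505
step 39  q: -0.0626 1.9337  θ̇: -0.0182 1.0382  tip: 0.0000 -0.1390 0.1474  τ: 1.8321 -2.3452
step 40  q: -0.0630 1.9490  θ̇: -0.0226 1.0009  tip: 0.0000 -0.1381 0.1455  τ: 1.8143 -2.3392
step 41  q: -0.0633 1.9638  θ̇: -0.0268 0.9643  tip: 0.0000 -0.1373 0.1436  τ: 1.7977 -2.3326
step 42  q: -0.0638 1.9780  θ̇: -0.0309 0.9284  tip: 0.0000 -0.1365 0.1417  τ: 1.7824 -2.3255
step 43  q: -0.0643 1.9916  θ̇: -0.0349 0.8935  tip: 0.0000 -0.1357 0.1400  τ: 1.7686 -2.3180
step 44  q: -0.0648 2.0048  θ̇: -0.0388 0.8594  tip: 0.0000 -0.1349 0.1383  τ: 1.7560 -2.3102
step 45  q: -0.0654 2.0174  θ̇: -0.0425 0.8263  tip: 0.0000 -0.1341 0.1367  τ: 1.7448 -2.3021
step 46  q: -0.0661 2.0296  θ̇: -0.0461 0.7942  tip: 0.0000 -0.1334 0.1351  τ: 1.7347 -2.2937
step 47  q: -0.0668 2.0413  θ̇: -0.0494 0.7632  tip: 0.0000 -0.1327 0.1337  τ: 1.7256 -2.2852
step 48  q: -0.0676 2.0525  θ̇: -0.0525 0.7331  tip: 0.0000 -0.1320 0.1322  τ: 1.7175 -2.2766
step 49  q: -0.0684 2.0633  θ̇: -0.0553 0.7041  tip: 0.0000 -0.1313 0.1309  τ: 1.7103 -2.2678
step 50  q: -0.0692 2.0736  θ̇: -0.0578 0.6762  tip: 0.0000 -0.1306 0.1295  τ: 1.7039 -2.2590
step 51  q: -0.0701 2.0836  θ̇: -0.0601 0.6492  tip: 0.0000 -0.1300 0.1283  τ: 1.6981 -2.2502
step 52  q: -0.0710 2.0931  θ̇: -0.0620 0.6233  tip: 0.0000 -0.1294 0.1270  τ: 1.6930 -2.2413
step 53  q: -0.0720 2.1023  θ̇: -0.0637 0.5983  tip: 0.0000 -0.1288 0.1259  τ: 1.6884 -2.2325
step 54  q: -0.0729 2.1111  θ̇: -0.0650 0.5743  tip: 0.0000 -0.1282 0.1247  τ: 1.6843 -2.2237
step 55  q: -0.0739 2.1195  θ̇: -0.0661 0.5512  tip: 0.0000 -0.1276 0.1237  τ: 1.6806 -2.2149
step 56  q: -0.0749 2.1276  θ̇: -0.0669 0.5290  tip: 0.0000 -0.1271 0.1226  τ: 1.6774 -2.2063
step 57  q: -0.0759 2.1354  θ̇: -0.0675 0.5076  tip: 0.0000 -0.1266 0.1216  τ: 1.6744 -2.1977
step 58  q: -0.0769 2.1429  θ̇: -0.0678 0.4872  tip: 0.0000 -0.1261 0.1207  τ: 1.6718 -2.1892
step 59  q: -0.0780 2.1500  θ̇: -0.0679 0.4675  tip: 0.0000 -0.1256 0.1198  τ: 1.6694 -2.1809
step 60  q: -0.0790 2.1569  θ̇: -0.0677 0.4486  tip: 0.0000 -0.1252 0.1189  τ: 1.6672 -2.1726
step 61  q: -0.0800 2.1635  θ̇: -0.0674 0.4305  tip: 0.0000 -0.1247 0.1180  τ: 1.6653 -2.1646
step 62  q: -0.0810 2.1698  θ̇: -0.0669 0.4131  tip: 0.0000 -0.1243 0.1172  τ: 1.6635 -2.1566
step 63  q: -0.0820 2.1759  θ̇: -0.0662 0.3964  tip: 0.0000 -0.1239 0.1165  τ: 1.6619 -2.1489
step 64  q: -0.0830 2.1817  θ̇: -0.0654 0.3804  tip: 0.0000 -0.1235 0.1157
final tip position (m): 0.0000 -0.1235 0.1157
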